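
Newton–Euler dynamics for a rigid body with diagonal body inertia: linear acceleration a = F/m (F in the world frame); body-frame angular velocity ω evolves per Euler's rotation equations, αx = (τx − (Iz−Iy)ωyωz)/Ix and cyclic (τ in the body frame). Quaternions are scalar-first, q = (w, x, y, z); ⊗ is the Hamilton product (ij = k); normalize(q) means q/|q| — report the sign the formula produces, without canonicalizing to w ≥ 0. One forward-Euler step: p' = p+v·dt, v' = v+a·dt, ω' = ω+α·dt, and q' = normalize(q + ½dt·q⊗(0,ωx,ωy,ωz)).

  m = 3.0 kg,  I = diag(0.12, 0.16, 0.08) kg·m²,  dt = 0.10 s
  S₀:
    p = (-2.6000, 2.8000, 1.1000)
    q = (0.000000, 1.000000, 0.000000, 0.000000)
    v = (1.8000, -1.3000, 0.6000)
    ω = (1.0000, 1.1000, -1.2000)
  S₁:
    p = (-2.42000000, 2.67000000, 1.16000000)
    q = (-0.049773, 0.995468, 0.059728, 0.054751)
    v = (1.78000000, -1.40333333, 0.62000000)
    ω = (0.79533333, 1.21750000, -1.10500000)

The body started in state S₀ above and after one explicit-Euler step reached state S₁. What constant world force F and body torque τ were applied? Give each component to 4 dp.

F = (-0.6000, -3.1000, 0.6000)
τ = (-0.1400, 0.1400, 0.1200)

Δω = ω₁−ω₀ = (-0.20466667, 0.11750000, 0.09500000)
gyro term ω₀×Iω₀ = (0.1056, -0.0480, 0.0440)
I·α + gyro = (-0.1400, 0.1400, 0.1200)
Δv = v₁−v₀ = (-0.02000000, -0.10333333, 0.02000000)
F = m·Δv/dt = (-0.6000, -3.1000, 0.6000)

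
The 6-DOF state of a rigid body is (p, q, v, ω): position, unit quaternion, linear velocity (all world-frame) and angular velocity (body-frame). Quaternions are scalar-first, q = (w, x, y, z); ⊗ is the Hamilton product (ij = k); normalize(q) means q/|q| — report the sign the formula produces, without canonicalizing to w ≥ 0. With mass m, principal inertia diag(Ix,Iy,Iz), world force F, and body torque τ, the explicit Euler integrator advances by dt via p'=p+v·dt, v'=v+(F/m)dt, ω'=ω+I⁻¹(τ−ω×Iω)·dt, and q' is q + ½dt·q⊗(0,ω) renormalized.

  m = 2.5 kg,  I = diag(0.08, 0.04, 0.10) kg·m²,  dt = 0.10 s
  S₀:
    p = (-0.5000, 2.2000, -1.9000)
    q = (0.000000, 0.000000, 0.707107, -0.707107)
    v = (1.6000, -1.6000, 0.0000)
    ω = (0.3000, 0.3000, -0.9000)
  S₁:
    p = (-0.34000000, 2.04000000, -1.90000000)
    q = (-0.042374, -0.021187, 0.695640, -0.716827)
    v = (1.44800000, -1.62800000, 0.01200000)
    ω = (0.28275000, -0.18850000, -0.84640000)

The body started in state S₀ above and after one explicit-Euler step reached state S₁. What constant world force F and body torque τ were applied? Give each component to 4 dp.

velocity change Δv = (-0.15200000, -0.02800000, 0.01200000)
F = m·Δv/dt = (-3.8000, -0.7000, 0.3000)
Δω = ω₁−ω₀ = (-0.01725000, -0.48850000, 0.05360000)
precession coupling = (-0.0162, 0.0054, -0.0036)
I·α + gyro = (-0.0300, -0.1900, 0.0500)

F = (-3.8000, -0.7000, 0.3000)
τ = (-0.0300, -0.1900, 0.0500)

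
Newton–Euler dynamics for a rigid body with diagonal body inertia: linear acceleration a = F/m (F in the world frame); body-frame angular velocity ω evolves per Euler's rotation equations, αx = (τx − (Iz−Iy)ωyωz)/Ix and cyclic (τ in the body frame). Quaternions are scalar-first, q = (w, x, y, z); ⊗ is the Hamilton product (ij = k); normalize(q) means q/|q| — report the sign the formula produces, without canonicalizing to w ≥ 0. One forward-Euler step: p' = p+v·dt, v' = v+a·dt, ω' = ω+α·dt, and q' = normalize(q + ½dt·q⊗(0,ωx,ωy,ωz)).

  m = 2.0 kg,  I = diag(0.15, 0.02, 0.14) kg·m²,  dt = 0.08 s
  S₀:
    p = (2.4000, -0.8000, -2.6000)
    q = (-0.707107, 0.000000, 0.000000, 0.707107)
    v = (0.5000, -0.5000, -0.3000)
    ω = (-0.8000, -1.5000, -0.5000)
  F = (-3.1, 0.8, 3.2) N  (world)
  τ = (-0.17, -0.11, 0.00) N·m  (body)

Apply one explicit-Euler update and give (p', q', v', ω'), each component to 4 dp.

angular accel α = (-1.7333, -5.7000, 1.1143)
new body rate ω' = (-0.9387, -1.9560, -0.4109)
2q̇ = q⊗(0,ω) = (0.3535535, 1.6263461, 0.4949749, 0.3535535)
updated quaternion q' = (-0.6912, 0.0649, 0.0197, 0.7194)
linear accel F/m = (-1.5500, 0.4000, 1.6000)
new position p' = (2.4400, -0.8400, -2.6240)
new velocity v' = (0.3760, -0.4680, -0.1720)

p' = (2.4400, -0.8400, -2.6240)
q' = (-0.6912, 0.0649, 0.0197, 0.7194)
v' = (0.3760, -0.4680, -0.1720)
ω' = (-0.9387, -1.9560, -0.4109)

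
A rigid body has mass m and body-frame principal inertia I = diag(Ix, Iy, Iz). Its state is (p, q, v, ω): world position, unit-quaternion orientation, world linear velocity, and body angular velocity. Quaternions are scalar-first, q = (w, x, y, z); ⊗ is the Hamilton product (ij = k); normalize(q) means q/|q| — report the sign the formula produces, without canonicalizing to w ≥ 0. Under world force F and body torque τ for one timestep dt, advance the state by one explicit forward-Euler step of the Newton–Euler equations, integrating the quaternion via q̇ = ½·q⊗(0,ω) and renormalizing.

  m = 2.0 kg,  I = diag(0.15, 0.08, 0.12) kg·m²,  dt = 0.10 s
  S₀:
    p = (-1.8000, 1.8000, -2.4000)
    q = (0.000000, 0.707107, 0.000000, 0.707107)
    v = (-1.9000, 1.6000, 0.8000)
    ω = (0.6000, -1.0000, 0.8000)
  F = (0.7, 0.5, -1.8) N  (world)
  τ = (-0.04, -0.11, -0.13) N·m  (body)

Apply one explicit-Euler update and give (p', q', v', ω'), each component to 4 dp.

p' = (-1.9900, 1.9600, -2.3200)
q' = (-0.0494, 0.7406, -0.0071, 0.6701)
v' = (-1.8650, 1.6250, 0.7100)
ω' = (0.5947, -1.1555, 0.6567)

a = F/m = (0.3500, 0.2500, -0.9000)
p + v·dt = (-1.9900, 1.9600, -2.3200)
v' = v + a·dt = (-1.8650, 1.6250, 0.7100)
α = I⁻¹(τ − ω×Iω) = (-0.0533, -1.5550, -1.4333)
ω' = ω + α·dt = (0.5947, -1.1555, 0.6567)
q⊗(0,ω) = (-0.9899498, 0.7071070, -0.1414214, -0.7071070)
updated quaternion q' = (-0.0494, 0.7406, -0.0071, 0.6701)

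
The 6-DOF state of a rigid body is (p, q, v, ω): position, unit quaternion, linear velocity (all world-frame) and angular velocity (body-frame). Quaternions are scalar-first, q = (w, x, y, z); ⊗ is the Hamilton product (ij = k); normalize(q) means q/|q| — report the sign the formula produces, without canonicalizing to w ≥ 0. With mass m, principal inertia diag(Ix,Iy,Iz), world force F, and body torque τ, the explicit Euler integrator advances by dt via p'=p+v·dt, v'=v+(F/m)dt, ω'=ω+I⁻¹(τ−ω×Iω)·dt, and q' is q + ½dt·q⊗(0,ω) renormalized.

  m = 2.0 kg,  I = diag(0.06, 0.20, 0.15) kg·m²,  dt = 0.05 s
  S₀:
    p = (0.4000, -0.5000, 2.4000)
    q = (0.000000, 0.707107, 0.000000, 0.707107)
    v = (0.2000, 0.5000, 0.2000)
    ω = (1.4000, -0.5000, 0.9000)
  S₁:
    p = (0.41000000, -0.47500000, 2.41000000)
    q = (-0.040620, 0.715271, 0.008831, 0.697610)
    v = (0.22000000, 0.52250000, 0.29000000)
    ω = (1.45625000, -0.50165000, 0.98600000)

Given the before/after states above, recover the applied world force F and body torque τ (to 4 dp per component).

F = (0.8000, 0.9000, 3.6000)
τ = (0.0900, -0.1200, 0.1600)

ω₁ − ω₀ = (0.05625000, -0.00165000, 0.08600000)
gyro term ω₀×Iω₀ = (0.0225, -0.1134, -0.0980)
I·α + gyro = (0.0900, -0.1200, 0.1600)
v₁ − v₀ = (0.02000000, 0.02250000, 0.09000000)
F = m·Δv/dt = (0.8000, 0.9000, 3.6000)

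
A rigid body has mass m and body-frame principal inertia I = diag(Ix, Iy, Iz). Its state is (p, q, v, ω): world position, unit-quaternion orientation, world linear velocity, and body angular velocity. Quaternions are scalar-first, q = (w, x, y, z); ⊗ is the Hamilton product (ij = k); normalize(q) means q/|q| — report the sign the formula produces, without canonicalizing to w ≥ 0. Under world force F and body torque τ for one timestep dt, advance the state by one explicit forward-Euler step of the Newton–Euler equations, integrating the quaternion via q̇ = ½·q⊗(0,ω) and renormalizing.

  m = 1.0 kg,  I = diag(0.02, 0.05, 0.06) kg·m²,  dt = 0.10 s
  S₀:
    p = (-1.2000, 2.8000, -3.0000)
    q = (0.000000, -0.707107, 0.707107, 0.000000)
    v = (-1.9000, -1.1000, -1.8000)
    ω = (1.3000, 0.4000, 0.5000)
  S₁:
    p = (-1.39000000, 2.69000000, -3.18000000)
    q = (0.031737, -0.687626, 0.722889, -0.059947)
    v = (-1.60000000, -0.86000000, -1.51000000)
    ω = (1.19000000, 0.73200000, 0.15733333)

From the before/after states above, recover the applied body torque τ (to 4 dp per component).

ω₁ − ω₀ = (-0.11000000, 0.33200000, -0.34266667)
ω₀×(Iω₀) = (0.0020, -0.0260, 0.0156)
τ = I·(Δω/dt) + ω₀×(Iω₀) = (-0.0200, 0.1400, -0.1900)

τ = (-0.0200, 0.1400, -0.1900)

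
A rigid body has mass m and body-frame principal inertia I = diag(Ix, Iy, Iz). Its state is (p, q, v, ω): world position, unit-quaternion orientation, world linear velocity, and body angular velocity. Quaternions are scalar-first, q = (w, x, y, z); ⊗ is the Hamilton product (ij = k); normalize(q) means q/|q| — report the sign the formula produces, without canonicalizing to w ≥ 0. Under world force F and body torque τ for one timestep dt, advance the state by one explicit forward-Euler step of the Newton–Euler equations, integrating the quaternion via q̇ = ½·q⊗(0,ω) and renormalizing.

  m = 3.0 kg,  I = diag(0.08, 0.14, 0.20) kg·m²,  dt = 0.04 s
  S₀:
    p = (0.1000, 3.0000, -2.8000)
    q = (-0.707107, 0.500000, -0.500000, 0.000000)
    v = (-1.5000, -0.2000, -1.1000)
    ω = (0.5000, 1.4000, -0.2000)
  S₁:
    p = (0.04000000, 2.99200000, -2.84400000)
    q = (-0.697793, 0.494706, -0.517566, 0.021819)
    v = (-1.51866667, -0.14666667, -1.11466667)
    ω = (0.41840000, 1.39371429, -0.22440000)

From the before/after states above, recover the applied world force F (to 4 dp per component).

Δv = v₁−v₀ = (-0.01866667, 0.05333333, -0.01466667)
m·(v₁−v₀)/dt = (-1.4000, 4.0000, -1.1000)

F = (-1.4000, 4.0000, -1.1000)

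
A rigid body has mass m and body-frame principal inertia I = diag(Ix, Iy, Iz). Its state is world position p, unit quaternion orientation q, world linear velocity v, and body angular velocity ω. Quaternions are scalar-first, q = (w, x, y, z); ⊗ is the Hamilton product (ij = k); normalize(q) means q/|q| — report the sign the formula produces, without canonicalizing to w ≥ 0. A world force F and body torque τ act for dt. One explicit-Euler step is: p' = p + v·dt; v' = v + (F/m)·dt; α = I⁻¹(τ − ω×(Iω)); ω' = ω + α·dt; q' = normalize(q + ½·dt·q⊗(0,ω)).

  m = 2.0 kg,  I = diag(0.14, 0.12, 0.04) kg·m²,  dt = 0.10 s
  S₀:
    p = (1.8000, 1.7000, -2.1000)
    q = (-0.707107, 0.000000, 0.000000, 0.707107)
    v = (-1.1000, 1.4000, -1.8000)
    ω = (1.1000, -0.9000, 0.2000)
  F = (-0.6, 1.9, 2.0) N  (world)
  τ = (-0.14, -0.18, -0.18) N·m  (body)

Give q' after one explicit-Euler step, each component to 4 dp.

q' = (-0.7123, -0.0071, 0.0705, 0.6982)

2q̇ = q⊗(0,ω) = (-0.1414214, -0.1414214, 1.4142140, -0.1414214)
q + ½dt·q⊗(0,ω), renormalized = (-0.7123, -0.0071, 0.0705, 0.6982)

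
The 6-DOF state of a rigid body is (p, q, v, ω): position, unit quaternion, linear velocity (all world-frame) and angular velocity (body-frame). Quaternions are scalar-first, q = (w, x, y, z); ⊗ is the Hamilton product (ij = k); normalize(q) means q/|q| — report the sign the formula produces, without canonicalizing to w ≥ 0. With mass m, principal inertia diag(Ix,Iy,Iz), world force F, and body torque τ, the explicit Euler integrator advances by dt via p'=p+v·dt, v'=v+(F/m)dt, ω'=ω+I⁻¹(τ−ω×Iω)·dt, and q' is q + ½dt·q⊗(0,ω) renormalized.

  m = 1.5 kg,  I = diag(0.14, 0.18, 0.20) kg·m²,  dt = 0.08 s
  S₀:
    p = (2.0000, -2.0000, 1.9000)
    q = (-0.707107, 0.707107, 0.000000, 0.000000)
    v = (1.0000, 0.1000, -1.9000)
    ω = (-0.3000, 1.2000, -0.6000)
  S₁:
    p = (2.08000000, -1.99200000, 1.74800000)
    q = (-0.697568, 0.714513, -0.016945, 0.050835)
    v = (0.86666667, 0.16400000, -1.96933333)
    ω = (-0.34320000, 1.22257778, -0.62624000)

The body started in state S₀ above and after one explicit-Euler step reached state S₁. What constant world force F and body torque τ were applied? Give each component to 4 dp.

F = (-2.5000, 1.2000, -1.3000)
τ = (-0.0900, 0.0400, -0.0800)

ω₁ − ω₀ = (-0.04320000, 0.02257778, -0.02624000)
ω₀×(Iω₀) = (-0.0144, -0.0108, -0.0144)
I·α + gyro = (-0.0900, 0.0400, -0.0800)
Δv = v₁−v₀ = (-0.13333333, 0.06400000, -0.06933333)
F = m·Δv/dt = (-2.5000, 1.2000, -1.3000)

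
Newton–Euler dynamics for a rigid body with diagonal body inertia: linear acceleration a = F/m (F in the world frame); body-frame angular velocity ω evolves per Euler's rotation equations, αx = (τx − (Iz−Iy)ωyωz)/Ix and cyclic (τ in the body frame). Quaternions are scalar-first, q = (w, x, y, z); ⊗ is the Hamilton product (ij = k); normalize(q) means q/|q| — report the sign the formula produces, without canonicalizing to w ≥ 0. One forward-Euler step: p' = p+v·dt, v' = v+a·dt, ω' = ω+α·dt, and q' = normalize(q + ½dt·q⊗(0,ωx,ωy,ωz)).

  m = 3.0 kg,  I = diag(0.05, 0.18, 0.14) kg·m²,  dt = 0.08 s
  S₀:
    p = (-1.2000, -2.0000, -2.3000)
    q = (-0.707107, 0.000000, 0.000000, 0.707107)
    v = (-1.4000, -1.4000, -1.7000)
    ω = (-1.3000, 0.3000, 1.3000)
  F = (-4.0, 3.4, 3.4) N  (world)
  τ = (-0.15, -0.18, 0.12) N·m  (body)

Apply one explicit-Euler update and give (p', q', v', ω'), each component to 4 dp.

p' = (-1.3120, -2.1120, -2.4360)
q' = (-0.7418, 0.0282, -0.0451, 0.6685)
v' = (-1.5067, -1.3093, -1.6093)
ω' = (-1.5150, 0.1524, 1.3975)

ω×(Iω) gyroscopic = (-0.0156, 0.1521, -0.0507)
α = I⁻¹(τ − ω×Iω) = (-2.6880, -1.8450, 1.2193)
new body rate ω' = (-1.5150, 0.1524, 1.3975)
q⊗(0,ω) = (-0.9192391, 0.7071070, -1.1313712, -0.9192391)
updated quaternion q' = (-0.7418, 0.0282, -0.0451, 0.6685)
a = (-1.3333, 1.1333, 1.1333)
new position p' = (-1.3120, -2.1120, -2.4360)
v' = v + a·dt = (-1.5067, -1.3093, -1.6093)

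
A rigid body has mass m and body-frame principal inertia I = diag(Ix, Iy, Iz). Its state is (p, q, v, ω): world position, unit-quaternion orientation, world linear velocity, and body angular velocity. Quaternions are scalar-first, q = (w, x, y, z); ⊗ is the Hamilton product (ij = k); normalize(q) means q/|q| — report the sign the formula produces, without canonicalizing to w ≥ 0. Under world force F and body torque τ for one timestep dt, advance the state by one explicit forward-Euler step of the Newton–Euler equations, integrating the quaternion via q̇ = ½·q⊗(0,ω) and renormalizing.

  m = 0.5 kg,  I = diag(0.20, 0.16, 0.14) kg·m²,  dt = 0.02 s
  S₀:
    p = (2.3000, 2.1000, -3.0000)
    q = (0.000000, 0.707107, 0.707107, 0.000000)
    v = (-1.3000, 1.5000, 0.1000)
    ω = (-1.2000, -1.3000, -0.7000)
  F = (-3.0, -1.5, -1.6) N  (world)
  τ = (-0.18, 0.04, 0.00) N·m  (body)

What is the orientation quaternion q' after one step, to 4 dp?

q' = (0.0177, 0.7020, 0.7119, -0.0007)

Hamilton product q⊗(0,ω) = (1.7677675, -0.4949749, 0.4949749, -0.0707107)
updated quaternion q' = (0.0177, 0.7020, 0.7119, -0.0007)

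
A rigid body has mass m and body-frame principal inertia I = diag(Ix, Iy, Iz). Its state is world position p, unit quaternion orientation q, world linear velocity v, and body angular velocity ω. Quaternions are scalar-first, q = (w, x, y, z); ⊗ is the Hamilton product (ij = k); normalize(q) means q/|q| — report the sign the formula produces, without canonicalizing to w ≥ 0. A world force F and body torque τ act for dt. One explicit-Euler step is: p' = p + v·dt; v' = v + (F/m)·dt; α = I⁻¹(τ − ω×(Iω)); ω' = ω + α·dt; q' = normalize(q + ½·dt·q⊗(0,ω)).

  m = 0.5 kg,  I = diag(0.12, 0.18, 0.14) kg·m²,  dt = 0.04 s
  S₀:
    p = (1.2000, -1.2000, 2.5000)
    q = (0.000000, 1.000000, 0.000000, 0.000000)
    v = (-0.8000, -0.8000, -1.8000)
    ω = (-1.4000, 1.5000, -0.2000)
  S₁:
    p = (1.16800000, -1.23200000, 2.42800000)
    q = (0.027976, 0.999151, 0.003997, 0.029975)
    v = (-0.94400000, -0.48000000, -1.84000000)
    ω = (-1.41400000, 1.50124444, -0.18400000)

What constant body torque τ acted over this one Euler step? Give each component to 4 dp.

τ = (-0.0300, 0.0000, -0.0700)

ω₁ − ω₀ = (-0.01400000, 0.00124444, 0.01600000)
gyro term ω₀×Iω₀ = (0.0120, -0.0056, -0.1260)
I·α + gyro = (-0.0300, 0.0000, -0.0700)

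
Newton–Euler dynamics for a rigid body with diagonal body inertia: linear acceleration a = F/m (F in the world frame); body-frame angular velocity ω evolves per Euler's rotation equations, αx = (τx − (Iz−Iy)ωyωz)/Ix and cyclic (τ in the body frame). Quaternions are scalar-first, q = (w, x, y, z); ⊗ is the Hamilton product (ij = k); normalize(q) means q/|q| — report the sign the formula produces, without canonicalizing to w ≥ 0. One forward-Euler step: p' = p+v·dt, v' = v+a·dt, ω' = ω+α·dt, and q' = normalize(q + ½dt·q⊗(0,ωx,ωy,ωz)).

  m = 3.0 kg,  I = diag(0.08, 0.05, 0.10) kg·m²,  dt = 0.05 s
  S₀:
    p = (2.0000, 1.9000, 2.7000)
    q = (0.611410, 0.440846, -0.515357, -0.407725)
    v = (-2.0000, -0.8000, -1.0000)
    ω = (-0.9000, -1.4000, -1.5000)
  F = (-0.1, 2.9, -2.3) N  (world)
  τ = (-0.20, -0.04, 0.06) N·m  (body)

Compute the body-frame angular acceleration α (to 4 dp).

gyro term ω×Iω = (0.1050, -0.0270, -0.0378)
angular accel α = (-3.8125, -0.2600, 0.9780)

α = (-3.8125, -0.2600, 0.9780)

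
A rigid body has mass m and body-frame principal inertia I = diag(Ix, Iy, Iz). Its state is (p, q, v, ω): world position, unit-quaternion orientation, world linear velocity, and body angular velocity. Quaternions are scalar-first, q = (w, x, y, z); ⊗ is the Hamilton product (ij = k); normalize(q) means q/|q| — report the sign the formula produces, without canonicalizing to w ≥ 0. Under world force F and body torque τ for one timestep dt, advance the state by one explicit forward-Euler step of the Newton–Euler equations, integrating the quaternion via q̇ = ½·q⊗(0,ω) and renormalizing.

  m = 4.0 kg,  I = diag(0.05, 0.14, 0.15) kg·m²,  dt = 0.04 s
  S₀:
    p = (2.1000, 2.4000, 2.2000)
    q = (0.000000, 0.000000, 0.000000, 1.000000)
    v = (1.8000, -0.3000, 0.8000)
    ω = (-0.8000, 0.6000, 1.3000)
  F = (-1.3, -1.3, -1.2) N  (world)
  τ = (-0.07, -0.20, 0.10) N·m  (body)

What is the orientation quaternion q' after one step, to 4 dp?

Hamilton product q⊗(0,ω) = (-1.3000000, -0.6000000, -0.8000000, 0.0000000)
q' = normalize(q + ½dt·q⊗(0,ω)) = (-0.0260, -0.0120, -0.0160, 0.9995)

q' = (-0.0260, -0.0120, -0.0160, 0.9995)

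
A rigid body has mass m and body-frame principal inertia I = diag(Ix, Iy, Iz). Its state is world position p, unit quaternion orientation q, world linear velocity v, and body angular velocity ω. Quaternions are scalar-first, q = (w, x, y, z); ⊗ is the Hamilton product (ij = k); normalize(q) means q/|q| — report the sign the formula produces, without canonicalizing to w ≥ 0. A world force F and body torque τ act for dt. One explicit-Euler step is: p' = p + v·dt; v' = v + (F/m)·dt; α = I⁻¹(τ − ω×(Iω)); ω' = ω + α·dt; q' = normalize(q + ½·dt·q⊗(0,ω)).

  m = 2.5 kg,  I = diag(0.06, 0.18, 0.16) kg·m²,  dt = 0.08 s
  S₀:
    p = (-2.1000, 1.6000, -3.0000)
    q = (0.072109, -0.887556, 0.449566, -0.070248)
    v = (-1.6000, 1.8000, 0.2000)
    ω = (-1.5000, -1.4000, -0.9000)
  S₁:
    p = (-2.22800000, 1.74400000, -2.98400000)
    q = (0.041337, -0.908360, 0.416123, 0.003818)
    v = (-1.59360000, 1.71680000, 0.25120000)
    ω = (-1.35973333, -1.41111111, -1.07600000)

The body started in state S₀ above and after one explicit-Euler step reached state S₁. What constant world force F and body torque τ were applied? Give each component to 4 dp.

F = (0.2000, -2.6000, 1.6000)
τ = (0.0800, -0.1600, -0.1000)

Δω = ω₁−ω₀ = (0.14026667, -0.01111111, -0.17600000)
I·α + gyro = (0.0800, -0.1600, -0.1000)
v₁ − v₀ = (0.00640000, -0.08320000, 0.05120000)
m·(v₁−v₀)/dt = (0.2000, -2.6000, 1.6000)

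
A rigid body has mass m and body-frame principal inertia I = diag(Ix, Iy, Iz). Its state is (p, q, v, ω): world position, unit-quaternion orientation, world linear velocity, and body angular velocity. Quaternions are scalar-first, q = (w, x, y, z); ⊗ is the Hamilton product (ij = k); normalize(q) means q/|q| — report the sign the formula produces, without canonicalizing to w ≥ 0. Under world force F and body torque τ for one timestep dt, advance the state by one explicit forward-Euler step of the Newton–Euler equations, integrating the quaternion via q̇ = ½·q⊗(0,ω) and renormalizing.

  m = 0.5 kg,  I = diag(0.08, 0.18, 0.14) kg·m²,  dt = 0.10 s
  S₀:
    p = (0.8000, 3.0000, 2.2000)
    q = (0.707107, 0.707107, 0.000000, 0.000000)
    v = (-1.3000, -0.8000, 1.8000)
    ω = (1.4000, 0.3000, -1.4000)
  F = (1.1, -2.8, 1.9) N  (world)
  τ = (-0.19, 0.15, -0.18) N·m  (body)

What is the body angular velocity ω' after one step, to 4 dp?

ω' = (1.1415, 0.3180, -1.5586)

precession coupling ω×(Iω) = (0.0168, 0.1176, 0.0420)
angular accel α = (-2.5850, 0.1800, -1.5857)
ω' = ω + α·dt = (1.1415, 0.3180, -1.5586)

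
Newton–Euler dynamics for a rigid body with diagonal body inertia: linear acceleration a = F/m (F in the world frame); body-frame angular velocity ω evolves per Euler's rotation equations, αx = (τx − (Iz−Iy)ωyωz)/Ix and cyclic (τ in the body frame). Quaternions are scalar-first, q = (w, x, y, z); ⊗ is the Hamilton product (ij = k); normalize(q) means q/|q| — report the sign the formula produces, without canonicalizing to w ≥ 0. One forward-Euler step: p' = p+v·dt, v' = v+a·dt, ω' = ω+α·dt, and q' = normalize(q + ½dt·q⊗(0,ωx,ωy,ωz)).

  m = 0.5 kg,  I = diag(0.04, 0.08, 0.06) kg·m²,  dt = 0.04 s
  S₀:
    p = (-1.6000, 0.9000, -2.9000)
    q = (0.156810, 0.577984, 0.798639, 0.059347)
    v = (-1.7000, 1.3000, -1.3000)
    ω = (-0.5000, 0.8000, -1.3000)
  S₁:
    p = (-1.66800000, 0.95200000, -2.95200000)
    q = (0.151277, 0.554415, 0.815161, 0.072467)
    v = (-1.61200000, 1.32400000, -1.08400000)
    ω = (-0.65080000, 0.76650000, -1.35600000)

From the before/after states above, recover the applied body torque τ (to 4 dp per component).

τ = (-0.1300, -0.0800, -0.1000)

rate change Δω = (-0.15080000, -0.03350000, -0.05600000)
precession coupling = (0.0208, -0.0130, -0.0160)
I·α + gyro = (-0.1300, -0.0800, -0.1000)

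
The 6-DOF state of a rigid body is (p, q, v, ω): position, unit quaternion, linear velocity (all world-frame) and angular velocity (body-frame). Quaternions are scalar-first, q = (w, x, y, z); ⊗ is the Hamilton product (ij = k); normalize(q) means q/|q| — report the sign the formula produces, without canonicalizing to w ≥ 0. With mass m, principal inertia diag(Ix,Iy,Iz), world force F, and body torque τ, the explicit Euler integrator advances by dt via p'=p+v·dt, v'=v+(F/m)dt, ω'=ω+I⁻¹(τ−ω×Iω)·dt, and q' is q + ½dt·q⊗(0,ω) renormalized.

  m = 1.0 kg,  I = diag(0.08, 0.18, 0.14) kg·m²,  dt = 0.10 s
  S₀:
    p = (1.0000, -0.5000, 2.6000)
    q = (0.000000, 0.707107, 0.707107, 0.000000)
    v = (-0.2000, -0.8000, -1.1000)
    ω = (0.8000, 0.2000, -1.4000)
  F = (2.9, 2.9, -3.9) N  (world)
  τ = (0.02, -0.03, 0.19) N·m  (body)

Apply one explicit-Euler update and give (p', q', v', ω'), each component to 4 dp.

linear accel F/m = (2.9000, 2.9000, -3.9000)
p' = p + v·dt = (0.9800, -0.5800, 2.4900)
new velocity v' = (0.0900, -0.5100, -1.4900)
α = I⁻¹(τ − ω×Iω) = (0.1100, -0.5400, 1.2429)
ω + α·dt = (0.8110, 0.1460, -1.2757)
2q̇ = q⊗(0,ω) = (-0.7071070, -0.9899498, 0.9899498, -0.4242642)
updated quaternion q' = (-0.0352, 0.6554, 0.7541, -0.0211)

p' = (0.9800, -0.5800, 2.4900)
q' = (-0.0352, 0.6554, 0.7541, -0.0211)
v' = (0.0900, -0.5100, -1.4900)
ω' = (0.8110, 0.1460, -1.2757)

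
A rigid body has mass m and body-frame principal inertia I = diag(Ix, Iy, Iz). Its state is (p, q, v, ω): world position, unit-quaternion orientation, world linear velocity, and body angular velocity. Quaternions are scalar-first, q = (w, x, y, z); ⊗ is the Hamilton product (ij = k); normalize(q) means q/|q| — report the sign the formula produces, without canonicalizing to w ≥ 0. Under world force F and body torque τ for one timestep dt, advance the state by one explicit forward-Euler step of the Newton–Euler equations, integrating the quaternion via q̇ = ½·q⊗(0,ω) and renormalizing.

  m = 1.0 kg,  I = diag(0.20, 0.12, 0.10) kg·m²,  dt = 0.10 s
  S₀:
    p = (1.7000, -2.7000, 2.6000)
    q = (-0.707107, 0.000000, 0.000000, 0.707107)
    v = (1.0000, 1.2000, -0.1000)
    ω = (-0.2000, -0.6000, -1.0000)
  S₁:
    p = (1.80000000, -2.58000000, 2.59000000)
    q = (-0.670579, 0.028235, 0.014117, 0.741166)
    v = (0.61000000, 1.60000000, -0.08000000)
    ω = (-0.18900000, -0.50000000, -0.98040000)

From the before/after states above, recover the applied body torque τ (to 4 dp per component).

rate change Δω = (0.01100000, 0.10000000, 0.01960000)
precession coupling = (-0.0120, 0.0200, -0.0096)
τ = I·(Δω/dt) + ω₀×(Iω₀) = (0.0100, 0.1400, 0.0100)

τ = (0.0100, 0.1400, 0.0100)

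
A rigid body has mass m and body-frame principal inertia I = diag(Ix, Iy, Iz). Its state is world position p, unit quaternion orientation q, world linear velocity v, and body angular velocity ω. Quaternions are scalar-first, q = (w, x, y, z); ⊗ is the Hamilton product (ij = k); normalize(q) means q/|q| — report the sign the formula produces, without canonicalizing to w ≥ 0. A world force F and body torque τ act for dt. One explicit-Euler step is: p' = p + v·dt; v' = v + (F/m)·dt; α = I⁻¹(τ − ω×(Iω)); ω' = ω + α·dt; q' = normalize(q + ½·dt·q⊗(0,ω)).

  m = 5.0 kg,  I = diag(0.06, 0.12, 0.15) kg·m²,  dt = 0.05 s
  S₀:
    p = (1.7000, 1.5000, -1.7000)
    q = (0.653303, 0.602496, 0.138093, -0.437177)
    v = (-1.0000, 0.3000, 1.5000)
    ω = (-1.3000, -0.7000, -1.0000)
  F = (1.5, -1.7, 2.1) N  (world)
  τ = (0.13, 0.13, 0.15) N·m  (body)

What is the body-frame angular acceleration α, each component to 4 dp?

α = (1.8167, 2.0583, 0.6360)

ω×(Iω) gyroscopic = (0.0210, -0.1170, 0.0546)
α = I⁻¹(τ − ω×Iω) = (1.8167, 2.0583, 0.6360)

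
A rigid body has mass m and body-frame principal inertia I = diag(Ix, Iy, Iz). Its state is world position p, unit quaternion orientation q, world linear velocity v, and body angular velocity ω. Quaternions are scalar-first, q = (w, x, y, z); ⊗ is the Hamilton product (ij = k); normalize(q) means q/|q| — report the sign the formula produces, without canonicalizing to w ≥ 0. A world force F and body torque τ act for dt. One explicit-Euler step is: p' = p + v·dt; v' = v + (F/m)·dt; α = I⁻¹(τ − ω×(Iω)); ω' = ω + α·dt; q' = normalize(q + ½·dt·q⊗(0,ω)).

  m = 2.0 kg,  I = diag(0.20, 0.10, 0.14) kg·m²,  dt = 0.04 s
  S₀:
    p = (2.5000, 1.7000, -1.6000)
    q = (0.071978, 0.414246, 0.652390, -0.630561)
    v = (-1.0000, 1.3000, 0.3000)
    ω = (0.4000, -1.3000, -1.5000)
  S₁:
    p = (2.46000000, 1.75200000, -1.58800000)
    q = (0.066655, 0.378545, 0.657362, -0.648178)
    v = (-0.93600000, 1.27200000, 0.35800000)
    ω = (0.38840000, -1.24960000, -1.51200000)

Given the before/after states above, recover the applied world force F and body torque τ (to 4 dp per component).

Δv = v₁−v₀ = (0.06400000, -0.02800000, 0.05800000)
F = m·Δv/dt = (3.2000, -1.4000, 2.9000)
ω₁ − ω₀ = (-0.01160000, 0.05040000, -0.01200000)
τ = I·(Δω/dt) + ω₀×(Iω₀) = (0.0200, 0.0900, 0.0100)

F = (3.2000, -1.4000, 2.9000)
τ = (0.0200, 0.0900, 0.0100)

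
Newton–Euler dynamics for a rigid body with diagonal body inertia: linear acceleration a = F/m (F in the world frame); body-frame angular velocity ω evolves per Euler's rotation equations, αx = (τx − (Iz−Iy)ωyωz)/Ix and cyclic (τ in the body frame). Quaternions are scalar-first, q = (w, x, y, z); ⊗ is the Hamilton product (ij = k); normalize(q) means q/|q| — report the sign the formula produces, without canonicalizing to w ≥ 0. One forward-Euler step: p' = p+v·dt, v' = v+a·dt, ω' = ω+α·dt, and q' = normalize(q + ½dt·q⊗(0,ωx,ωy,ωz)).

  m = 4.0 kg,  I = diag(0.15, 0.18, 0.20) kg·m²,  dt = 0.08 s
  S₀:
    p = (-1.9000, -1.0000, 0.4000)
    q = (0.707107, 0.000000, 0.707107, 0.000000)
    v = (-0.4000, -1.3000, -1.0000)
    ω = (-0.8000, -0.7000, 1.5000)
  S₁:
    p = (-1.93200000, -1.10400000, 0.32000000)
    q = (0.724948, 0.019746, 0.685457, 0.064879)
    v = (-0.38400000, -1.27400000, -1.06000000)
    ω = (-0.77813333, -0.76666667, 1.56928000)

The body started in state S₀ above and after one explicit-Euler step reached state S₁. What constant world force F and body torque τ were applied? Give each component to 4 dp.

F = (0.8000, 1.3000, -3.0000)
τ = (0.0200, -0.0900, 0.1900)

rate change Δω = (0.02186667, -0.06666667, 0.06928000)
I·α + gyro = (0.0200, -0.0900, 0.1900)
velocity change Δv = (0.01600000, 0.02600000, -0.06000000)
applied force F = (0.8000, 1.3000, -3.0000)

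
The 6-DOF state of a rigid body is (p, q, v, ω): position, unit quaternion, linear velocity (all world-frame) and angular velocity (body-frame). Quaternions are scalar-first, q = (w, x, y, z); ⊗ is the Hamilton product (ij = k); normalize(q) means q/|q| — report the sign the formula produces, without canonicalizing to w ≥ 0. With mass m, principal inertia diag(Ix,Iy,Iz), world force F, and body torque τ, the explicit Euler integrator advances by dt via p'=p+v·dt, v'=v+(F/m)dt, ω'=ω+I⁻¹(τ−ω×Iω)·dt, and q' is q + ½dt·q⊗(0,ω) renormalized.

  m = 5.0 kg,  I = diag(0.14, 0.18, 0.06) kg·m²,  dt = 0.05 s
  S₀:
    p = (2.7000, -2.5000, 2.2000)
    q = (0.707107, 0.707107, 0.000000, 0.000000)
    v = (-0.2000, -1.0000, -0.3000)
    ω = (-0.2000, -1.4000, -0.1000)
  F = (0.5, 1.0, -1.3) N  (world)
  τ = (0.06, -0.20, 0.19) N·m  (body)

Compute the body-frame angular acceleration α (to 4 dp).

gyro term ω×Iω = (-0.0168, 0.0016, 0.0112)
α = I⁻¹(τ − ω×Iω) = (0.5486, -1.1200, 2.9800)

α = (0.5486, -1.1200, 2.9800)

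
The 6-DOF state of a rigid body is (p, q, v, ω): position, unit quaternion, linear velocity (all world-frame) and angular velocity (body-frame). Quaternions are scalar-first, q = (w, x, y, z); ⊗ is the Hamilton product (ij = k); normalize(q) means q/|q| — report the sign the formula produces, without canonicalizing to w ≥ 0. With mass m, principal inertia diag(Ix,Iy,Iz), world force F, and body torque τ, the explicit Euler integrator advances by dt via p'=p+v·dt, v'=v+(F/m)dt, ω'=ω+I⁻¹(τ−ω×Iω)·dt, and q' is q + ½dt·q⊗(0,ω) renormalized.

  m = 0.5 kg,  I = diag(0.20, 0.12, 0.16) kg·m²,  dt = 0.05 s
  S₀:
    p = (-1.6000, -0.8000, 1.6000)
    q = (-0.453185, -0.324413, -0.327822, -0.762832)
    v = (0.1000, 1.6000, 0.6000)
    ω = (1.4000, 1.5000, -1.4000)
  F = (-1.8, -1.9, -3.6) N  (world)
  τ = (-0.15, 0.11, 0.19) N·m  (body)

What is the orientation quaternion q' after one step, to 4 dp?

q⊗(0,ω) = (-0.1220536, 0.9687398, -2.2019205, 0.6067903)
updated quaternion q' = (-0.4554, -0.2996, -0.3821, -0.7462)

q' = (-0.4554, -0.2996, -0.3821, -0.7462)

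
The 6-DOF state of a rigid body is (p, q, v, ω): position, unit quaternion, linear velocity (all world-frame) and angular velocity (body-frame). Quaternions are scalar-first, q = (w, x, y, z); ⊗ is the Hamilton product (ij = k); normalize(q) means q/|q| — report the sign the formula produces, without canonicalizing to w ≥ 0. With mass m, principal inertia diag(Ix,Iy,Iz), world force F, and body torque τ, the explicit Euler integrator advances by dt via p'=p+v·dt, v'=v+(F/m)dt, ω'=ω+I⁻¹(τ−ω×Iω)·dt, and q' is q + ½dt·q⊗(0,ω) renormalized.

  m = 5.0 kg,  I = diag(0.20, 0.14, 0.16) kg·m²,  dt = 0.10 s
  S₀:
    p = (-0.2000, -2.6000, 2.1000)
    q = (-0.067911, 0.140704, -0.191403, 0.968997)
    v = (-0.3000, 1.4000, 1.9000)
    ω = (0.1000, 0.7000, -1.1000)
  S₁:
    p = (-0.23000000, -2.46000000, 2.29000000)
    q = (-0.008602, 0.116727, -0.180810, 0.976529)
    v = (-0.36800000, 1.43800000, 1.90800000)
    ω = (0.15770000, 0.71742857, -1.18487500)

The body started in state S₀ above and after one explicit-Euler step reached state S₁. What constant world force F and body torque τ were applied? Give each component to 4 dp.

F = (-3.4000, 1.9000, 0.4000)
τ = (0.1000, 0.0200, -0.1400)

rate change Δω = (0.05770000, 0.01742857, -0.08487500)
precession coupling = (-0.0154, -0.0044, -0.0042)
applied torque τ = (0.1000, 0.0200, -0.1400)
velocity change Δv = (-0.06800000, 0.03800000, 0.00800000)
F = m·Δv/dt = (-3.4000, 1.9000, 0.4000)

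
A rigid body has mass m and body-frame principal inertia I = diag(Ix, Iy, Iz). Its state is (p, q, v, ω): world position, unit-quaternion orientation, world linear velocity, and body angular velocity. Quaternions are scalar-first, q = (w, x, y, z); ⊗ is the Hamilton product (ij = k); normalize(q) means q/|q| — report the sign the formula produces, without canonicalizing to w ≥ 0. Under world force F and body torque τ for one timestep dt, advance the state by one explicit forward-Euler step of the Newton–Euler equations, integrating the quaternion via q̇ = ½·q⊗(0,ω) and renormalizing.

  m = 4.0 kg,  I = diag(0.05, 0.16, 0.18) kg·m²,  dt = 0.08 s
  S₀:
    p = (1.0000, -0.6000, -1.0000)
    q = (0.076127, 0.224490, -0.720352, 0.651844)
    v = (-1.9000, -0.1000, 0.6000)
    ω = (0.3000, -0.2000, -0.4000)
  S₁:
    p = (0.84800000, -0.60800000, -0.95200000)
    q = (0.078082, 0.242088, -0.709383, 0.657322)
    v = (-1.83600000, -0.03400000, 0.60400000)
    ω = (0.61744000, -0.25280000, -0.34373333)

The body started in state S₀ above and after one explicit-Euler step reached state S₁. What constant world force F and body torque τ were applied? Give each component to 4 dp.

F = (3.2000, 3.3000, 0.2000)
τ = (0.2000, -0.0900, 0.1200)

ω₁ − ω₀ = (0.31744000, -0.05280000, 0.05626667)
applied torque τ = (0.2000, -0.0900, 0.1200)
Δv = v₁−v₀ = (0.06400000, 0.06600000, 0.00400000)
F = m·Δv/dt = (3.2000, 3.3000, 0.2000)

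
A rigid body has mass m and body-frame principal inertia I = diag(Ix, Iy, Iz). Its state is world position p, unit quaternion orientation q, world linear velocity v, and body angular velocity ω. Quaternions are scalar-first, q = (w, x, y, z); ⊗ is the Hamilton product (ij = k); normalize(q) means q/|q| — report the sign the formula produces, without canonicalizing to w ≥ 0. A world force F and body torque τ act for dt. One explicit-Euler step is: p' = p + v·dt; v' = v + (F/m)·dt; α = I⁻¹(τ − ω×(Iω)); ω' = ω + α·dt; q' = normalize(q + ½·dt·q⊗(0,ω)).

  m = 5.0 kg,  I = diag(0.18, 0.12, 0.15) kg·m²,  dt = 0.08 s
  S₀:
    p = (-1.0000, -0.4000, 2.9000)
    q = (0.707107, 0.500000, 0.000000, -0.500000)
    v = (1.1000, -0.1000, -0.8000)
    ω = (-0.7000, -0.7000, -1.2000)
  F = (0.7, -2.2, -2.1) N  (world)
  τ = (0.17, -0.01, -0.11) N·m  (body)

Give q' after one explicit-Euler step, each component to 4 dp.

q' = (0.6958, 0.4653, 0.0182, -0.5469)

q⊗(0,ω) = (-0.2500000, -0.8449749, 0.4550251, -1.1985284)
q + ½dt·q⊗(0,ω), renormalized = (0.6958, 0.4653, 0.0182, -0.5469)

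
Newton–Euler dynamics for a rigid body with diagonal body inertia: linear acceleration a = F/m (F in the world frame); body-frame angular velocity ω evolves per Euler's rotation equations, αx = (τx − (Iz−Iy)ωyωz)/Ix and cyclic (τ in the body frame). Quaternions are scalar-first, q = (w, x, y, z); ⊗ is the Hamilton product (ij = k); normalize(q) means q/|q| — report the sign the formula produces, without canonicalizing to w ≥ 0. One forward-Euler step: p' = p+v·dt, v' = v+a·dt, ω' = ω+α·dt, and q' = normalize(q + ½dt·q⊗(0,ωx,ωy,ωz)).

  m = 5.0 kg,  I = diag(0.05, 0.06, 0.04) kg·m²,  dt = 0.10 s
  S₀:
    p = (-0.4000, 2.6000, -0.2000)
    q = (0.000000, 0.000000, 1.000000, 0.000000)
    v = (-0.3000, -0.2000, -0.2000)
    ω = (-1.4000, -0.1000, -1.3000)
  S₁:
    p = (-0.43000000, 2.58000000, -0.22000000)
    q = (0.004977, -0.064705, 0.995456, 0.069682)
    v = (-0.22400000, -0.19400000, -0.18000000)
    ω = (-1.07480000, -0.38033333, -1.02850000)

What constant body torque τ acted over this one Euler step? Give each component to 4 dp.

τ = (0.1600, -0.1500, 0.1100)

ω₁ − ω₀ = (0.32520000, -0.28033333, 0.27150000)
ω₀×(Iω₀) = (-0.0026, 0.0182, 0.0014)
I·α + gyro = (0.1600, -0.1500, 0.1100)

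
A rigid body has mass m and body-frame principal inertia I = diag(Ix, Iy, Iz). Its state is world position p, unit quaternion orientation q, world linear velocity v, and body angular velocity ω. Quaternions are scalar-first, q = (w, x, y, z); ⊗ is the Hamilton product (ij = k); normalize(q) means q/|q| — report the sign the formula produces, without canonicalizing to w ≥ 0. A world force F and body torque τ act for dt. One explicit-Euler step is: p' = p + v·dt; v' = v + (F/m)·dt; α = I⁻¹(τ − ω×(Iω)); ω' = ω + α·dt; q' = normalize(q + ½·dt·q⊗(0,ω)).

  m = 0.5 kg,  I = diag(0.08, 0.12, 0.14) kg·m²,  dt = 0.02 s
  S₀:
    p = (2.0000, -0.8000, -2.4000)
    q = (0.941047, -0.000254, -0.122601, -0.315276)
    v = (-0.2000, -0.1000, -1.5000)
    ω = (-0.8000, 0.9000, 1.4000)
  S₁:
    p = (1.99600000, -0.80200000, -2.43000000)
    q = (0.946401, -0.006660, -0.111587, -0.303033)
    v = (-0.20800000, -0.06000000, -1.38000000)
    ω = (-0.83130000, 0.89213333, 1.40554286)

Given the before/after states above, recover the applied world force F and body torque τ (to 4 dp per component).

velocity change Δv = (-0.00800000, 0.04000000, 0.12000000)
applied force F = (-0.2000, 1.0000, 3.0000)
ω₁ − ω₀ = (-0.03130000, -0.00786667, 0.00554286)
gyro term ω₀×Iω₀ = (0.0252, 0.0672, -0.0288)
τ = I·(Δω/dt) + ω₀×(Iω₀) = (-0.1000, 0.0200, 0.0100)

F = (-0.2000, 1.0000, 3.0000)
τ = (-0.1000, 0.0200, 0.0100)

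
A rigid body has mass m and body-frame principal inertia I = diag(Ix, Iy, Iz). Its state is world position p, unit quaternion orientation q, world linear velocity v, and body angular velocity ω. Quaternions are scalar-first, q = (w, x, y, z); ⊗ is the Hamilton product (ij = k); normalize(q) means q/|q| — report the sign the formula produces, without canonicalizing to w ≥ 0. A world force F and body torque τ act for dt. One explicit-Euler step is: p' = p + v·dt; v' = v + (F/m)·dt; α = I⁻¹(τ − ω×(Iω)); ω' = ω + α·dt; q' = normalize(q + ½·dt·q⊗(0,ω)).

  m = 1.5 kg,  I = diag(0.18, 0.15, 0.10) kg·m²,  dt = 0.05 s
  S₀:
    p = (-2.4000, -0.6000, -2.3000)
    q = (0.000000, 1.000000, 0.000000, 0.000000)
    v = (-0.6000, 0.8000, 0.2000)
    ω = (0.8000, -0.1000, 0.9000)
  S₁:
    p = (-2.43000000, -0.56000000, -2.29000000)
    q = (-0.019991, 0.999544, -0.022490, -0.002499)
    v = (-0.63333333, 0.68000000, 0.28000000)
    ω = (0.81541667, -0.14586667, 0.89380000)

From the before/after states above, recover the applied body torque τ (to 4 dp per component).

τ = (0.0600, -0.0800, -0.0100)

ω₁ − ω₀ = (0.01541667, -0.04586667, -0.00620000)
I·α + gyro = (0.0600, -0.0800, -0.0100)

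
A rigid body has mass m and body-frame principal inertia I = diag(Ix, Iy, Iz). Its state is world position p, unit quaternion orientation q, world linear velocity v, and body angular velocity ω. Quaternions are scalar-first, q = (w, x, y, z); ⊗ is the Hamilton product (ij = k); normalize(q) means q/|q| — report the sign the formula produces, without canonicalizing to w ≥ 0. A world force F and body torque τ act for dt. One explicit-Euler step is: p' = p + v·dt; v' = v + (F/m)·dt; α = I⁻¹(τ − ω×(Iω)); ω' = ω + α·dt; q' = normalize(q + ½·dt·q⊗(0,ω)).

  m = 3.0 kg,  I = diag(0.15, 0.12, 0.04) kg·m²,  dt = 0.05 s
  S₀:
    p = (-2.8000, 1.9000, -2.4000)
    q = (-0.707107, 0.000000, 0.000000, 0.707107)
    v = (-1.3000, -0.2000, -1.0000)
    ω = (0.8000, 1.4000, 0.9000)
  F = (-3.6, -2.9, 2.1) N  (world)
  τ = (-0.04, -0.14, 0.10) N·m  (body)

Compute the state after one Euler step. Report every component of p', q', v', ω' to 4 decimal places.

new position p' = (-2.8650, 1.8900, -2.4500)
v + (F/m)dt = (-1.3600, -0.2483, -0.9650)
ω×(Iω) gyroscopic = (-0.1008, 0.0792, -0.0336)
α = I⁻¹(τ − ω×Iω) = (0.4053, -1.8267, 3.3400)
new body rate ω' = (0.8203, 1.3087, 1.0670)
Hamilton product q⊗(0,ω) = (-0.6363963, -1.5556354, -0.4242642, -0.6363963)
updated quaternion q' = (-0.7222, -0.0388, -0.0106, 0.6905)

p' = (-2.8650, 1.8900, -2.4500)
q' = (-0.7222, -0.0388, -0.0106, 0.6905)
v' = (-1.3600, -0.2483, -0.9650)
ω' = (0.8203, 1.3087, 1.0670)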